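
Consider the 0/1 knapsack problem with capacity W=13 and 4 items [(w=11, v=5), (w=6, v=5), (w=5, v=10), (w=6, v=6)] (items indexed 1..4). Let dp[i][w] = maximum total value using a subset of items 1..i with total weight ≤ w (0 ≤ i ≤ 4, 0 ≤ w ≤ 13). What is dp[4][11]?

16

i\w   0   1   2   3   4   5   6   7   8   9  10  11  12  13
  0   0   0   0   0   0   0   0   0   0   0   0   0   0   0
  1   0   0   0   0   0   0   0   0   0   0   0   5   5   5
  2   0   0   0   0   0   0   5   5   5   5   5   5   5   5
  3   0   0   0   0   0  10  10  10  10  10  10  15  15  15
  4   0   0   0   0   0  10  10  10  10  10  10  16  16  16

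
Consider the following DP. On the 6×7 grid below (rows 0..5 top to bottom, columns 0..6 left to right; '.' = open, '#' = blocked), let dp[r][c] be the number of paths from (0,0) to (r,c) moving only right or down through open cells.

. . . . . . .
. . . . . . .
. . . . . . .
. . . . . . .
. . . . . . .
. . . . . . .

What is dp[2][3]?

10

r\c   0   1   2   3   4   5   6
  0   1   1   1   1   1   1   1
  1   1   2   3   4   5   6   7
  2   1   3   6  10  15  21  28
  3   1   4  10  20  35  56  84
  4   1   5  15  35  70 126 210
  5   1   6  21  56 126 252 462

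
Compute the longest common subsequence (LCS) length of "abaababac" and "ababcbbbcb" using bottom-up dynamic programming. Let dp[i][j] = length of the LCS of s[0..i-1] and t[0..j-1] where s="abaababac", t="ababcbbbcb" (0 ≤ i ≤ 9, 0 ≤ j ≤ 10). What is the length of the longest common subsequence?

6

   ''  a  b  a  b  c  b  b  b  c  b
''  0  0  0  0  0  0  0  0  0  0  0
 a  0  1  1  1  1  1  1  1  1  1  1
 b  0  1  2  2  2  2  2  2  2  2  2
 a  0  1  2  3  3  3  3  3  3  3  3
 a  0  1  2  3  3  3  3  3  3  3  3
 b  0  1  2  3  4  4  4  4  4  4  4
 a  0  1  2  3  4  4  4  4  4  4  4
 b  0  1  2  3  4  4  5  5  5  5  5
 a  0  1  2  3  4  4  5  5  5  5  5
 c  0  1  2  3  4  5  5  5  5  6  6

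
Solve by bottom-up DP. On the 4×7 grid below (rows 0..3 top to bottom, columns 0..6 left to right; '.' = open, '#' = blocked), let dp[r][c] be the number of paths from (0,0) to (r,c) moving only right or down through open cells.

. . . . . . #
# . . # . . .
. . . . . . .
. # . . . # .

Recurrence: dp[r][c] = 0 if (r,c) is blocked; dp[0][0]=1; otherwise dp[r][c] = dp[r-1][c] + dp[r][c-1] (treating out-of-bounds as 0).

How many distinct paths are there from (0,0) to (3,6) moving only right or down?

8

r\c   0   1   2   3   4   5   6
  0   1   1   1   1   1   1   0
  1   0   1   2   0   1   2   2
  2   0   1   3   3   4   6   8
  3   0   0   3   6  10   0   8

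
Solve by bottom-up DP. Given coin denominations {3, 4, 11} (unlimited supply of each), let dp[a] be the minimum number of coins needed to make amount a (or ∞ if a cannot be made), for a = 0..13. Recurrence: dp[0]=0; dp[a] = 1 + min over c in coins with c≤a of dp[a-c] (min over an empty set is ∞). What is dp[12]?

 a  0  1  2  3  4  5  6  7  8  9 10 11 12 13
dp  0  -  -  1  1  -  2  2  2  3  3  1  3  4
(- denotes ∞ / unreachable)

3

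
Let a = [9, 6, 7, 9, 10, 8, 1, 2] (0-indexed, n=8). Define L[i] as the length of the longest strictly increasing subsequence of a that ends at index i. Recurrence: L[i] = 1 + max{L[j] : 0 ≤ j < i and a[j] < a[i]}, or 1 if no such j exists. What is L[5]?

3

   i    0    1    2    3    4    5    6    7
a[i]    9    6    7    9   10    8    1    2
L[i]    1    1    2    3    4    3    1    2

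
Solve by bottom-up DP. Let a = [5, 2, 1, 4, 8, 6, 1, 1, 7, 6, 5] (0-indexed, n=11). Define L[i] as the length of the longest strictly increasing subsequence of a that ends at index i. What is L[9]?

   i    0    1    2    3    4    5    6    7    8    9   10
a[i]    5    2    1    4    8    6    1    1    7    6    5
L[i]    1    1    1    2    3    3    1    1    4    3    3

3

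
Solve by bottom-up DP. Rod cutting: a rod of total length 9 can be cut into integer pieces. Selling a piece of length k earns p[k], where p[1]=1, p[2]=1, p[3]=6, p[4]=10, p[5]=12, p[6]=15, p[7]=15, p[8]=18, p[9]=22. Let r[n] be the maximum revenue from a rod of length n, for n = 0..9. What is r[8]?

   n    0    1    2    3    4    5    6    7    8    9
r[n]    0    1    2    6   10   12   15   16   20   22

20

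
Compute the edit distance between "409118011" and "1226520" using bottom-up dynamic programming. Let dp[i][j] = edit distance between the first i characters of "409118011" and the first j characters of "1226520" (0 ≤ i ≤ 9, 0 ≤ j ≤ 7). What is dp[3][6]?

6

   ''  1  2  2  6  5  2  0
''  0  1  2  3  4  5  6  7
 4  1  1  2  3  4  5  6  7
 0  2  2  2  3  4  5  6  6
 9  3  3  3  3  4  5  6  7
 1  4  3  4  4  4  5  6  7
 1  5  4  4  5  5  5  6  7
 8  6  5  5  5  6  6  6  7
 0  7  6  6  6  6  7  7  6
 1  8  7  7  7  7  7  8  7
 1  9  8  8  8  8  8  8  8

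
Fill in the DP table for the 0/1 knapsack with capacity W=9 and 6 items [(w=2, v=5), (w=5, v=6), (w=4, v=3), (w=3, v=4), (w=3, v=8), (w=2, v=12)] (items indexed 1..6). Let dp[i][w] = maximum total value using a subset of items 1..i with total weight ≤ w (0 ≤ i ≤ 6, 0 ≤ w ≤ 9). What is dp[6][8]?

25

i\w   0   1   2   3   4   5   6   7   8   9
  0   0   0   0   0   0   0   0   0   0   0
  1   0   0   5   5   5   5   5   5   5   5
  2   0   0   5   5   5   6   6  11  11  11
  3   0   0   5   5   5   6   8  11  11  11
  4   0   0   5   5   5   9   9  11  11  12
  5   0   0   5   8   8  13  13  13  17  17
  6   0   0  12  12  17  20  20  25  25  25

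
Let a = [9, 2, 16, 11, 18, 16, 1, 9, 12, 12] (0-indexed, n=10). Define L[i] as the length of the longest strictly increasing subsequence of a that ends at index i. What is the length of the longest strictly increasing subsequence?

   i    0    1    2    3    4    5    6    7    8    9
a[i]    9    2   16   11   18   16    1    9   12   12
L[i]    1    1    2    2    3    3    1    2    3    3

3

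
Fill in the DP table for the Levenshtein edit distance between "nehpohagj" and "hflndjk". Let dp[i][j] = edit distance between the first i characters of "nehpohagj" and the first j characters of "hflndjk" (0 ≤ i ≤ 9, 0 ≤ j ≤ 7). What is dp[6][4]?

5

   ''  h  f  l  n  d  j  k
''  0  1  2  3  4  5  6  7
 n  1  1  2  3  3  4  5  6
 e  2  2  2  3  4  4  5  6
 h  3  2  3  3  4  5  5  6
 p  4  3  3  4  4  5  6  6
 o  5  4  4  4  5  5  6  7
 h  6  5  5  5  5  6  6  7
 a  7  6  6  6  6  6  7  7
 g  8  7  7  7  7  7  7  8
 j  9  8  8  8  8  8  7  8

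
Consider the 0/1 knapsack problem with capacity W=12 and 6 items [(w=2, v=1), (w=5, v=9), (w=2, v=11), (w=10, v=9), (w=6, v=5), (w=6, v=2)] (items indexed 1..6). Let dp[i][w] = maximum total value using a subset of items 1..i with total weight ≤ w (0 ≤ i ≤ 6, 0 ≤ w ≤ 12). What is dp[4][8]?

i\w   0   1   2   3   4   5   6   7   8   9  10  11  12
  0   0   0   0   0   0   0   0   0   0   0   0   0   0
  1   0   0   1   1   1   1   1   1   1   1   1   1   1
  2   0   0   1   1   1   9   9  10  10  10  10  10  10
  3   0   0  11  11  12  12  12  20  20  21  21  21  21
  4   0   0  11  11  12  12  12  20  20  21  21  21  21
  5   0   0  11  11  12  12  12  20  20  21  21  21  21
  6   0   0  11  11  12  12  12  20  20  21  21  21  21

20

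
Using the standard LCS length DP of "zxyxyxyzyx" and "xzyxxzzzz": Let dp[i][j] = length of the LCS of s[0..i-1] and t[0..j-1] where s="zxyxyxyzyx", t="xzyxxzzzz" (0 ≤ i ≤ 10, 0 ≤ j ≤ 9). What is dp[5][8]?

3

   ''  x  z  y  x  x  z  z  z  z
''  0  0  0  0  0  0  0  0  0  0
 z  0  0  1  1  1  1  1  1  1  1
 x  0  1  1  1  2  2  2  2  2  2
 y  0  1  1  2  2  2  2  2  2  2
 x  0  1  1  2  3  3  3  3  3  3
 y  0  1  1  2  3  3  3  3  3  3
 x  0  1  1  2  3  4  4  4  4  4
 y  0  1  1  2  3  4  4  4  4  4
 z  0  1  2  2  3  4  5  5  5  5
 y  0  1  2  3  3  4  5  5  5  5
 x  0  1  2  3  4  4  5  5  5  5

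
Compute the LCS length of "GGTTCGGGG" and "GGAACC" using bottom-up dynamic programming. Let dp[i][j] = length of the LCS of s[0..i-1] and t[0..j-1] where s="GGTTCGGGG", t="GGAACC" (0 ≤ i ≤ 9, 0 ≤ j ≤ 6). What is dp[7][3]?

2

   ''  G  G  A  A  C  C
''  0  0  0  0  0  0  0
 G  0  1  1  1  1  1  1
 G  0  1  2  2  2  2  2
 T  0  1  2  2  2  2  2
 T  0  1  2  2  2  2  2
 C  0  1  2  2  2  3  3
 G  0  1  2  2  2  3  3
 G  0  1  2  2  2  3  3
 G  0  1  2  2  2  3  3
 G  0  1  2  2  2  3  3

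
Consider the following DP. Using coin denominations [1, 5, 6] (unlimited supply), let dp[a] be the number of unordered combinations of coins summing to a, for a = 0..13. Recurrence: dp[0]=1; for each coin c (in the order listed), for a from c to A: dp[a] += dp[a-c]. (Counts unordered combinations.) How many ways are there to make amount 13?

after  coin     0     1     2     3     4     5     6     7     8     9    10    11    12    13
          1     1     1     1     1     1     1     1     1     1     1     1     1     1     1
          5     1     1     1     1     1     2     2     2     2     2     3     3     3     3
          6     1     1     1     1     1     2     3     3     3     3     4     5     6     6

6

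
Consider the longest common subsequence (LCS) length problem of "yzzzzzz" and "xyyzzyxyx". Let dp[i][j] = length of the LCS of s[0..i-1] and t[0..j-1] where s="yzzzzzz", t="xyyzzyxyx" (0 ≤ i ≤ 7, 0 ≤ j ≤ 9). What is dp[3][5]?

3

   ''  x  y  y  z  z  y  x  y  x
''  0  0  0  0  0  0  0  0  0  0
 y  0  0  1  1  1  1  1  1  1  1
 z  0  0  1  1  2  2  2  2  2  2
 z  0  0  1  1  2  3  3  3  3  3
 z  0  0  1  1  2  3  3  3  3  3
 z  0  0  1  1  2  3  3  3  3  3
 z  0  0  1  1  2  3  3  3  3  3
 z  0  0  1  1  2  3  3  3  3  3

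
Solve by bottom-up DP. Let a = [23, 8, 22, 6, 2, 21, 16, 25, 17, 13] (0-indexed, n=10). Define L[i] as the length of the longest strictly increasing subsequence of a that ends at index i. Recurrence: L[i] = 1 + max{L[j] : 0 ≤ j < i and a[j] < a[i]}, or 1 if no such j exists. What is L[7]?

   i    0    1    2    3    4    5    6    7    8    9
a[i]   23    8   22    6    2   21   16   25   17   13
L[i]    1    1    2    1    1    2    2    3    3    2

3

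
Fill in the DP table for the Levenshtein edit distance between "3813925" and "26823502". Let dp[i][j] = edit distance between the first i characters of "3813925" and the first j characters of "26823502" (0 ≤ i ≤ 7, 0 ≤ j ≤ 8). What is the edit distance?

   ''  2  6  8  2  3  5  0  2
''  0  1  2  3  4  5  6  7  8
 3  1  1  2  3  4  4  5  6  7
 8  2  2  2  2  3  4  5  6  7
 1  3  3  3  3  3  4  5  6  7
 3  4  4  4  4  4  3  4  5  6
 9  5  5  5  5  5  4  4  5  6
 2  6  5  6  6  5  5  5  5  5
 5  7  6  6  7  6  6  5  6  6

6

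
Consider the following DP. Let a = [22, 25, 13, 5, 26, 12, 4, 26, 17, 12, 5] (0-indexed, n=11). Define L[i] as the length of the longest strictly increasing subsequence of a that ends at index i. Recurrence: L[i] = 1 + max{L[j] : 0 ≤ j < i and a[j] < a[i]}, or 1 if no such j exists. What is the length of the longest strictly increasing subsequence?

3

   i    0    1    2    3    4    5    6    7    8    9   10
a[i]   22   25   13    5   26   12    4   26   17   12    5
L[i]    1    2    1    1    3    2    1    3    3    2    2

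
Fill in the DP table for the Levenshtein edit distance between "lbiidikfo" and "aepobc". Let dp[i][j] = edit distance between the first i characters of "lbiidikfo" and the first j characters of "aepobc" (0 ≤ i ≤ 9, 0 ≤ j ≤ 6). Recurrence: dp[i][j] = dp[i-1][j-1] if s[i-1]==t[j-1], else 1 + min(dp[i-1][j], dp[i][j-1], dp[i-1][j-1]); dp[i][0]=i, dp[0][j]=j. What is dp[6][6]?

6

   ''  a  e  p  o  b  c
''  0  1  2  3  4  5  6
 l  1  1  2  3  4  5  6
 b  2  2  2  3  4  4  5
 i  3  3  3  3  4  5  5
 i  4  4  4  4  4  5  6
 d  5  5  5  5  5  5  6
 i  6  6  6  6  6  6  6
 k  7  7  7  7  7  7  7
 f  8  8  8  8  8  8  8
 o  9  9  9  9  8  9  9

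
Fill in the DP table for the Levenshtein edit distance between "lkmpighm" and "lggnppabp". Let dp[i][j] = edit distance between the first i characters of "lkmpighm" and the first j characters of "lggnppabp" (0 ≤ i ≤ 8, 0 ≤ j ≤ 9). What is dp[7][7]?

6

   ''  l  g  g  n  p  p  a  b  p
''  0  1  2  3  4  5  6  7  8  9
 l  1  0  1  2  3  4  5  6  7  8
 k  2  1  1  2  3  4  5  6  7  8
 m  3  2  2  2  3  4  5  6  7  8
 p  4  3  3  3  3  3  4  5  6  7
 i  5  4  4  4  4  4  4  5  6  7
 g  6  5  4  4  5  5  5  5  6  7
 h  7  6  5  5  5  6  6  6  6  7
 m  8  7  6  6  6  6  7  7  7  7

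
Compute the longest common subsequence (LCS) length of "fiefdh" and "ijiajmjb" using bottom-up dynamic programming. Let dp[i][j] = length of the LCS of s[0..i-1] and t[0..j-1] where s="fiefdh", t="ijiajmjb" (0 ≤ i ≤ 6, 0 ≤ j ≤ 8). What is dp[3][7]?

1

   ''  i  j  i  a  j  m  j  b
''  0  0  0  0  0  0  0  0  0
 f  0  0  0  0  0  0  0  0  0
 i  0  1  1  1  1  1  1  1  1
 e  0  1  1  1  1  1  1  1  1
 f  0  1  1  1  1  1  1  1  1
 d  0  1  1  1  1  1  1  1  1
 h  0  1  1  1  1  1  1  1  1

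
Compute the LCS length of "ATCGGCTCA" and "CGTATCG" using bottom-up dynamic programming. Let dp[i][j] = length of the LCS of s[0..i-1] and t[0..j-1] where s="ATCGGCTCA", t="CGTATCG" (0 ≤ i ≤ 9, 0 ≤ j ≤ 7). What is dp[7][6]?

3

   ''  C  G  T  A  T  C  G
''  0  0  0  0  0  0  0  0
 A  0  0  0  0  1  1  1  1
 T  0  0  0  1  1  2  2  2
 C  0  1  1  1  1  2  3  3
 G  0  1  2  2  2  2  3  4
 G  0  1  2  2  2  2  3  4
 C  0  1  2  2  2  2  3  4
 T  0  1  2  3  3  3  3  4
 C  0  1  2  3  3  3  4  4
 A  0  1  2  3  4  4  4  4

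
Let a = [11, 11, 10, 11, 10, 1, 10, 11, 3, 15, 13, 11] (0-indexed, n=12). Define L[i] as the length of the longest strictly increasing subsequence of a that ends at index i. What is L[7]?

3

   i    0    1    2    3    4    5    6    7    8    9   10   11
a[i]   11   11   10   11   10    1   10   11    3   15   13   11
L[i]    1    1    1    2    1    1    2    3    2    4    4    3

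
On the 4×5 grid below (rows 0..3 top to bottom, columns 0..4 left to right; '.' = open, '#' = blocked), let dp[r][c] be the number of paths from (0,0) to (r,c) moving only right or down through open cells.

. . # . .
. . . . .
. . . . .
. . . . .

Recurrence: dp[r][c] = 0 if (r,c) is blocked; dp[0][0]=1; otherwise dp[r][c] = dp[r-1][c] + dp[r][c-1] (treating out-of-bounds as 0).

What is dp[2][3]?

7

r\c   0   1   2   3   4
  0   1   1   0   0   0
  1   1   2   2   2   2
  2   1   3   5   7   9
  3   1   4   9  16  25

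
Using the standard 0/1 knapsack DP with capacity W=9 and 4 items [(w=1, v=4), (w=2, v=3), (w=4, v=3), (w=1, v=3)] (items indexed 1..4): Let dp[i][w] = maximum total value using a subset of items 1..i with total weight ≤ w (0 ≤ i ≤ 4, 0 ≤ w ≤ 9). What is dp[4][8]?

i\w   0   1   2   3   4   5   6   7   8   9
  0   0   0   0   0   0   0   0   0   0   0
  1   0   4   4   4   4   4   4   4   4   4
  2   0   4   4   7   7   7   7   7   7   7
  3   0   4   4   7   7   7   7  10  10  10
  4   0   4   7   7  10  10  10  10  13  13

13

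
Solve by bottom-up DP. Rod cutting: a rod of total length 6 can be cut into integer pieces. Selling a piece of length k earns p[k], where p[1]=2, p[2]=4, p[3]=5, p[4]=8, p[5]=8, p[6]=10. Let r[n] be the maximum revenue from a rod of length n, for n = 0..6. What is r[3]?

6

   n    0    1    2    3    4    5    6
r[n]    0    2    4    6    8   10   12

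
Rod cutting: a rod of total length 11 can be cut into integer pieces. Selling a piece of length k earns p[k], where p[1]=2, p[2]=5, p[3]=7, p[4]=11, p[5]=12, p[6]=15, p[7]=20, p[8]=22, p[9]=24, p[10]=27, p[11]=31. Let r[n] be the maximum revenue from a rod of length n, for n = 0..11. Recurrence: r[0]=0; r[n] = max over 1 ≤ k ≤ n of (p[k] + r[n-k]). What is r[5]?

13

   n    0    1    2    3    4    5    6    7    8    9   10   11
r[n]    0    2    5    7   11   13   16   20   22   25   27   31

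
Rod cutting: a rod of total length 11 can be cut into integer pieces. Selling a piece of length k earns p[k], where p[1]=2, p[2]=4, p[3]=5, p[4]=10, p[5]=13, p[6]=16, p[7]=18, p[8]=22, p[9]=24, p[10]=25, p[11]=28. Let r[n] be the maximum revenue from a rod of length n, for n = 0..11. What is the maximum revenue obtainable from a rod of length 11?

   n    0    1    2    3    4    5    6    7    8    9   10   11
r[n]    0    2    4    6   10   13   16   18   22   24   26   29

29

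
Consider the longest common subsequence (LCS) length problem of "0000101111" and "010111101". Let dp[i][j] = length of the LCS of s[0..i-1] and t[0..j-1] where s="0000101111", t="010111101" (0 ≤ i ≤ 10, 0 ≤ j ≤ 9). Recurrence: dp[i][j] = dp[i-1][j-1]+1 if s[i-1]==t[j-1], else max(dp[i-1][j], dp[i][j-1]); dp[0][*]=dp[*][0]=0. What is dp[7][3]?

3

   ''  0  1  0  1  1  1  1  0  1
''  0  0  0  0  0  0  0  0  0  0
 0  0  1  1  1  1  1  1  1  1  1
 0  0  1  1  2  2  2  2  2  2  2
 0  0  1  1  2  2  2  2  2  3  3
 0  0  1  1  2  2  2  2  2  3  3
 1  0  1  2  2  3  3  3  3  3  4
 0  0  1  2  3  3  3  3  3  4  4
 1  0  1  2  3  4  4  4  4  4  5
 1  0  1  2  3  4  5  5  5  5  5
 1  0  1  2  3  4  5  6  6  6  6
 1  0  1  2  3  4  5  6  7  7  7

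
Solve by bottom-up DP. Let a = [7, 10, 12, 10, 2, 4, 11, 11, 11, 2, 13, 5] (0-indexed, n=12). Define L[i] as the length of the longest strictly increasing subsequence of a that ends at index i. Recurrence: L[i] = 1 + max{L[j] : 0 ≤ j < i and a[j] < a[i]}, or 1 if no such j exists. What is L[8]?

   i    0    1    2    3    4    5    6    7    8    9   10   11
a[i]    7   10   12   10    2    4   11   11   11    2   13    5
L[i]    1    2    3    2    1    2    3    3    3    1    4    3

3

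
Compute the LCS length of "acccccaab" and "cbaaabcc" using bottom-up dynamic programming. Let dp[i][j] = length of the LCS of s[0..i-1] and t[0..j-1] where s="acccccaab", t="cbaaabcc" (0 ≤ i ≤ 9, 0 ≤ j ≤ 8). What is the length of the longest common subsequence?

4

   ''  c  b  a  a  a  b  c  c
''  0  0  0  0  0  0  0  0  0
 a  0  0  0  1  1  1  1  1  1
 c  0  1  1  1  1  1  1  2  2
 c  0  1  1  1  1  1  1  2  3
 c  0  1  1  1  1  1  1  2  3
 c  0  1  1  1  1  1  1  2  3
 c  0  1  1  1  1  1  1  2  3
 a  0  1  1  2  2  2  2  2  3
 a  0  1  1  2  3  3  3  3  3
 b  0  1  2  2  3  3  4  4  4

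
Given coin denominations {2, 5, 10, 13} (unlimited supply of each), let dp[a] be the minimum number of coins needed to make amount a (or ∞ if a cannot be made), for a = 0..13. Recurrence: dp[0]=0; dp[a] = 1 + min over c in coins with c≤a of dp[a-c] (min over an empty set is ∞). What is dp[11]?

 a  0  1  2  3  4  5  6  7  8  9 10 11 12 13
dp  0  -  1  -  2  1  3  2  4  3  1  4  2  1
(- denotes ∞ / unreachable)

4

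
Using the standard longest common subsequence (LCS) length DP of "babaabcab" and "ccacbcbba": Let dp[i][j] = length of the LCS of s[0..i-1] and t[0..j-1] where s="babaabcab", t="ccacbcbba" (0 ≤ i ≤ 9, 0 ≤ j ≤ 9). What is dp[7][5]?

2

   ''  c  c  a  c  b  c  b  b  a
''  0  0  0  0  0  0  0  0  0  0
 b  0  0  0  0  0  1  1  1  1  1
 a  0  0  0  1  1  1  1  1  1  2
 b  0  0  0  1  1  2  2  2  2  2
 a  0  0  0  1  1  2  2  2  2  3
 a  0  0  0  1  1  2  2  2  2  3
 b  0  0  0  1  1  2  2  3  3  3
 c  0  1  1  1  2  2  3  3  3  3
 a  0  1  1  2  2  2  3  3  3  4
 b  0  1  1  2  2  3  3  4  4  4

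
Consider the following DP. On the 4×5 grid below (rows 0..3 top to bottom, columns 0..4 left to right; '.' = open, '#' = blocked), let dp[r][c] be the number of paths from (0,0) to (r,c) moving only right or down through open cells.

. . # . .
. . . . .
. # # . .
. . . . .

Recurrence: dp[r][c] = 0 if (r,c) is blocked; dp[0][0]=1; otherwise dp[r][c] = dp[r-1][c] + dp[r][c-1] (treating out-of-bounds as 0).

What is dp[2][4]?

r\c   0   1   2   3   4
  0   1   1   0   0   0
  1   1   2   2   2   2
  2   1   0   0   2   4
  3   1   1   1   3   7

4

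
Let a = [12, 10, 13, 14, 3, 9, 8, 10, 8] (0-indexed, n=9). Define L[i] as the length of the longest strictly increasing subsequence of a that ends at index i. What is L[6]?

2

   i    0    1    2    3    4    5    6    7    8
a[i]   12   10   13   14    3    9    8   10    8
L[i]    1    1    2    3    1    2    2    3    2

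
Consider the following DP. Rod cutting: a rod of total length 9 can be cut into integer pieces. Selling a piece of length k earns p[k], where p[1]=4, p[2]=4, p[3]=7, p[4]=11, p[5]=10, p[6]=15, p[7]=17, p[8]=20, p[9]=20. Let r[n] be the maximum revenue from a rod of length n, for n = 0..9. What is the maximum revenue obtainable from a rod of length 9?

   n    0    1    2    3    4    5    6    7    8    9
r[n]    0    4    8   12   16   20   24   28   32   36

36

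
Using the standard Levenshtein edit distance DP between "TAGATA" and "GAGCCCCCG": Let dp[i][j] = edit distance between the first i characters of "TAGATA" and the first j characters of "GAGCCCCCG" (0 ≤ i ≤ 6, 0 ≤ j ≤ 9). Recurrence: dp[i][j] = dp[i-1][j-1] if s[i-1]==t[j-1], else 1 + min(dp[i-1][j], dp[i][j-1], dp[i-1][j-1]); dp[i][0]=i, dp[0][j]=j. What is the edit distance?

   ''  G  A  G  C  C  C  C  C  G
''  0  1  2  3  4  5  6  7  8  9
 T  1  1  2  3  4  5  6  7  8  9
 A  2  2  1  2  3  4  5  6  7  8
 G  3  2  2  1  2  3  4  5  6  7
 A  4  3  2  2  2  3  4  5  6  7
 T  5  4  3  3  3  3  4  5  6  7
 A  6  5  4  4  4  4  4  5  6  7

7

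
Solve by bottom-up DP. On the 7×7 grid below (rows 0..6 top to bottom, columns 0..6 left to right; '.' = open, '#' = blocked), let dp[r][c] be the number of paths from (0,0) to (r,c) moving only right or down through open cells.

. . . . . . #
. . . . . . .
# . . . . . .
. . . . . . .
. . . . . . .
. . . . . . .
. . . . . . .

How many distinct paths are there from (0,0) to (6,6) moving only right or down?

713

r\c   0   1   2   3   4   5   6
  0   1   1   1   1   1   1   0
  1   1   2   3   4   5   6   6
  2   0   2   5   9  14  20  26
  3   0   2   7  16  30  50  76
  4   0   2   9  25  55 105 181
  5   0   2  11  36  91 196 377
  6   0   2  13  49 140 336 713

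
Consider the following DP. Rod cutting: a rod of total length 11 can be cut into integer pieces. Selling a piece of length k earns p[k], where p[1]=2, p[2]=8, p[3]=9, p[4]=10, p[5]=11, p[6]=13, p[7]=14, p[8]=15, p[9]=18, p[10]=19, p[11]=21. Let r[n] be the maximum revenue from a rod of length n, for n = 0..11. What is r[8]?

32

   n    0    1    2    3    4    5    6    7    8    9   10   11
r[n]    0    2    8   10   16   18   24   26   32   34   40   42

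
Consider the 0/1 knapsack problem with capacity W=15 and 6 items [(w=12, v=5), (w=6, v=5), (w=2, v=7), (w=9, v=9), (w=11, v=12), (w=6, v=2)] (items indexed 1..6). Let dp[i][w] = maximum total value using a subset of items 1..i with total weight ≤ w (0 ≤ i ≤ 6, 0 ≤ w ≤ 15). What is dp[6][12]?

i\w   0   1   2   3   4   5   6   7   8   9  10  11  12  13  14  15
  0   0   0   0   0   0   0   0   0   0   0   0   0   0   0   0   0
  1   0   0   0   0   0   0   0   0   0   0   0   0   5   5   5   5
  2   0   0   0   0   0   0   5   5   5   5   5   5   5   5   5   5
  3   0   0   7   7   7   7   7   7  12  12  12  12  12  12  12  12
  4   0   0   7   7   7   7   7   7  12  12  12  16  16  16  16  16
  5   0   0   7   7   7   7   7   7  12  12  12  16  16  19  19  19
  6   0   0   7   7   7   7   7   7  12  12  12  16  16  19  19  19

16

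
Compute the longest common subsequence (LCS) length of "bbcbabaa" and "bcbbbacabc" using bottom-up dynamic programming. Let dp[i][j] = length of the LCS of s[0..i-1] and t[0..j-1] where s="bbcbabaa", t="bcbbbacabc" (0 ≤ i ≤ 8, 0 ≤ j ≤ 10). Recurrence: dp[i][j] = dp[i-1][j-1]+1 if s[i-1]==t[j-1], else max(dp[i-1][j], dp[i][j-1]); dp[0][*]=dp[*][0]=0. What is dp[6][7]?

   ''  b  c  b  b  b  a  c  a  b  c
''  0  0  0  0  0  0  0  0  0  0  0
 b  0  1  1  1  1  1  1  1  1  1  1
 b  0  1  1  2  2  2  2  2  2  2  2
 c  0  1  2  2  2  2  2  3  3  3  3
 b  0  1  2  3  3  3  3  3  3  4  4
 a  0  1  2  3  3  3  4  4  4  4  4
 b  0  1  2  3  4  4  4  4  4  5  5
 a  0  1  2  3  4  4  5  5  5  5  5
 a  0  1  2  3  4  4  5  5  6  6  6

4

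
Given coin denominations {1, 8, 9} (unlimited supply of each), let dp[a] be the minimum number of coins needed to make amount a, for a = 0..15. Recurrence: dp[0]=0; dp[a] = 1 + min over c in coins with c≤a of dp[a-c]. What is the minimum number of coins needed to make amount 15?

 a  0  1  2  3  4  5  6  7  8  9 10 11 12 13 14 15
dp  0  1  2  3  4  5  6  7  1  1  2  3  4  5  6  7

7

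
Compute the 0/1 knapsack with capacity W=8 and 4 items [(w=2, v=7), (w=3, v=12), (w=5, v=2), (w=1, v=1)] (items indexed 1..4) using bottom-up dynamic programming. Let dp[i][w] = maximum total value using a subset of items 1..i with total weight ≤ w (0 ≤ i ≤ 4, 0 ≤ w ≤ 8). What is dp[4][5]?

i\w   0   1   2   3   4   5   6   7   8
  0   0   0   0   0   0   0   0   0   0
  1   0   0   7   7   7   7   7   7   7
  2   0   0   7  12  12  19  19  19  19
  3   0   0   7  12  12  19  19  19  19
  4   0   1   7  12  13  19  20  20  20

19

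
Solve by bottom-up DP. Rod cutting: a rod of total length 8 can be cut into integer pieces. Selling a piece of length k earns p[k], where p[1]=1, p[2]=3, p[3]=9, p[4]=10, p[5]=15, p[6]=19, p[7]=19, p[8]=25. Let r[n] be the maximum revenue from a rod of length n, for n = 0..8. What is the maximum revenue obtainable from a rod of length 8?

   n    0    1    2    3    4    5    6    7    8
r[n]    0    1    3    9   10   15   19   20   25

25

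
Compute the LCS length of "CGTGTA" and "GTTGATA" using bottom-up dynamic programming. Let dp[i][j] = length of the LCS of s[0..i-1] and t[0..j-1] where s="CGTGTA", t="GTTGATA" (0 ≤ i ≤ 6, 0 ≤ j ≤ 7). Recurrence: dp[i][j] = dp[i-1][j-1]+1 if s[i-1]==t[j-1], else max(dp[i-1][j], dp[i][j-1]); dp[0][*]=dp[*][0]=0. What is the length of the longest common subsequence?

5

   ''  G  T  T  G  A  T  A
''  0  0  0  0  0  0  0  0
 C  0  0  0  0  0  0  0  0
 G  0  1  1  1  1  1  1  1
 T  0  1  2  2  2  2  2  2
 G  0  1  2  2  3  3  3  3
 T  0  1  2  3  3  3  4  4
 A  0  1  2  3  3  4  4  5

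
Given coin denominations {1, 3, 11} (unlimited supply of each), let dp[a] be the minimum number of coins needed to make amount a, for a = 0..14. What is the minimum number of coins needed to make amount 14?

 a  0  1  2  3  4  5  6  7  8  9 10 11 12 13 14
dp  0  1  2  1  2  3  2  3  4  3  4  1  2  3  2

2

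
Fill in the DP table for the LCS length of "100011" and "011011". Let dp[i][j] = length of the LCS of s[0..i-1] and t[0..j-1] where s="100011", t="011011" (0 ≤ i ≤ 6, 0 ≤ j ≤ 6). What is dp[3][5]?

2

   ''  0  1  1  0  1  1
''  0  0  0  0  0  0  0
 1  0  0  1  1  1  1  1
 0  0  1  1  1  2  2  2
 0  0  1  1  1  2  2  2
 0  0  1  1  1  2  2  2
 1  0  1  2  2  2  3  3
 1  0  1  2  3  3  3  4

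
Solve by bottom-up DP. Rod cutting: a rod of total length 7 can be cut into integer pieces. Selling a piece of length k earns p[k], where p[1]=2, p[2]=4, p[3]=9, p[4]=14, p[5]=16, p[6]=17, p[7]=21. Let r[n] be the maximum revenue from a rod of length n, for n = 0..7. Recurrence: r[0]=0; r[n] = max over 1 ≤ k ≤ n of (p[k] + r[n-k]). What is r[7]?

   n    0    1    2    3    4    5    6    7
r[n]    0    2    4    9   14   16   18   23

23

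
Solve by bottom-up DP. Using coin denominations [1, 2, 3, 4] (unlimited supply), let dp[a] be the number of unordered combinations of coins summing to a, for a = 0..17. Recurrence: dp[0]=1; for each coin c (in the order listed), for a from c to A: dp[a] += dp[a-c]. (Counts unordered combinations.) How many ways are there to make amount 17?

after  coin     0     1     2     3     4     5     6     7     8     9    10    11    12    13    14    15    16    17
          1     1     1     1     1     1     1     1     1     1     1     1     1     1     1     1     1     1     1
          2     1     1     2     2     3     3     4     4     5     5     6     6     7     7     8     8     9     9
          3     1     1     2     3     4     5     7     8    10    12    14    16    19    21    24    27    30    33
          4     1     1     2     3     5     6     9    11    15    18    23    27    34    39    47    54    64    72

72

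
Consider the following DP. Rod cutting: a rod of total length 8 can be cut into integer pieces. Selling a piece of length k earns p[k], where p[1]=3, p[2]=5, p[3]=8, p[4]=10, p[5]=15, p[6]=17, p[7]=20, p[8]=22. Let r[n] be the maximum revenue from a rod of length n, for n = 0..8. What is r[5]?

   n    0    1    2    3    4    5    6    7    8
r[n]    0    3    6    9   12   15   18   21   24

15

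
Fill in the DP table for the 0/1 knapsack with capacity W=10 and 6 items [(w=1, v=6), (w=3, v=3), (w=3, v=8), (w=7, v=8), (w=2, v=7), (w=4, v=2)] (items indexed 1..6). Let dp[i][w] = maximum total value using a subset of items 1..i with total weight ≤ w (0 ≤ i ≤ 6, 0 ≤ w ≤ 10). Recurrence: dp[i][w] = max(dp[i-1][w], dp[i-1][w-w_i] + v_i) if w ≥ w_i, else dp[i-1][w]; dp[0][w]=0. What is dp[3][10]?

17

i\w   0   1   2   3   4   5   6   7   8   9  10
  0   0   0   0   0   0   0   0   0   0   0   0
  1   0   6   6   6   6   6   6   6   6   6   6
  2   0   6   6   6   9   9   9   9   9   9   9
  3   0   6   6   8  14  14  14  17  17  17  17
  4   0   6   6   8  14  14  14  17  17  17  17
  5   0   6   7  13  14  15  21  21  21  24  24
  6   0   6   7  13  14  15  21  21  21  24  24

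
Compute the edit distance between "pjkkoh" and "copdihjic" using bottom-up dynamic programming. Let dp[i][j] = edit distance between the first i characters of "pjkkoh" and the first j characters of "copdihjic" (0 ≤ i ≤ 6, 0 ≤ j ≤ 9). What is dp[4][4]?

4

   ''  c  o  p  d  i  h  j  i  c
''  0  1  2  3  4  5  6  7  8  9
 p  1  1  2  2  3  4  5  6  7  8
 j  2  2  2  3  3  4  5  5  6  7
 k  3  3  3  3  4  4  5  6  6  7
 k  4  4  4  4  4  5  5  6  7  7
 o  5  5  4  5  5  5  6  6  7  8
 h  6  6  5  5  6  6  5  6  7  8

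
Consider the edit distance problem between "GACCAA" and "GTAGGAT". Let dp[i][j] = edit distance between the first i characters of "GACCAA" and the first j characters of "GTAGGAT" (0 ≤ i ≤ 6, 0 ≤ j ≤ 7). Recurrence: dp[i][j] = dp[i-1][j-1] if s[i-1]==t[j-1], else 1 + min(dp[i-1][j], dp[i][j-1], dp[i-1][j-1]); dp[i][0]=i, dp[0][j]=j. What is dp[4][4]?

3

   ''  G  T  A  G  G  A  T
''  0  1  2  3  4  5  6  7
 G  1  0  1  2  3  4  5  6
 A  2  1  1  1  2  3  4  5
 C  3  2  2  2  2  3  4  5
 C  4  3  3  3  3  3  4  5
 A  5  4  4  3  4  4  3  4
 A  6  5  5  4  4  5  4  4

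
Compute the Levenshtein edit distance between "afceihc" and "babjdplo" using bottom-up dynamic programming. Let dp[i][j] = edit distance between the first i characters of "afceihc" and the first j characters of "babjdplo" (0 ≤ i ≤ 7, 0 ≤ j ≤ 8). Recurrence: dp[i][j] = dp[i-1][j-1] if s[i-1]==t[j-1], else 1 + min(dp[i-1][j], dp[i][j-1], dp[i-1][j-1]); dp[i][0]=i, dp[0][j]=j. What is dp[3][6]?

   ''  b  a  b  j  d  p  l  o
''  0  1  2  3  4  5  6  7  8
 a  1  1  1  2  3  4  5  6  7
 f  2  2  2  2  3  4  5  6  7
 c  3  3  3  3  3  4  5  6  7
 e  4  4  4  4  4  4  5  6  7
 i  5  5  5  5  5  5  5  6  7
 h  6  6  6  6  6  6  6  6  7
 c  7  7  7  7  7  7  7  7  7

5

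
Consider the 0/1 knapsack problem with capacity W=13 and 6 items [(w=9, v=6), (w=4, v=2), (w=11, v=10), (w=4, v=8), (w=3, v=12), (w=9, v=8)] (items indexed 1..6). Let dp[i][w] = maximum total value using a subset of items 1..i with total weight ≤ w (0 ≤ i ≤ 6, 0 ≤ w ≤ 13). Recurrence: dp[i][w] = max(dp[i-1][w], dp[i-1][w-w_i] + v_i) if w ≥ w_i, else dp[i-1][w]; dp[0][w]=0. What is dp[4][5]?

8

i\w   0   1   2   3   4   5   6   7   8   9  10  11  12  13
  0   0   0   0   0   0   0   0   0   0   0   0   0   0   0
  1   0   0   0   0   0   0   0   0   0   6   6   6   6   6
  2   0   0   0   0   2   2   2   2   2   6   6   6   6   8
  3   0   0   0   0   2   2   2   2   2   6   6  10  10  10
  4   0   0   0   0   8   8   8   8  10  10  10  10  10  14
  5   0   0   0  12  12  12  12  20  20  20  20  22  22  22
  6   0   0   0  12  12  12  12  20  20  20  20  22  22  22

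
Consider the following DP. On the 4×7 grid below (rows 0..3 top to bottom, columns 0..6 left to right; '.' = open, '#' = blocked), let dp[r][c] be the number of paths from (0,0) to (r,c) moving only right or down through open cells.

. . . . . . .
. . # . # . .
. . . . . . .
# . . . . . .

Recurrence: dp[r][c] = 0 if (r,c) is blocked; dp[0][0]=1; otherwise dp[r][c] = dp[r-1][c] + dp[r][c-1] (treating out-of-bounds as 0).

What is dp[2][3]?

4

r\c   0   1   2   3   4   5   6
  0   1   1   1   1   1   1   1
  1   1   2   0   1   0   1   2
  2   1   3   3   4   4   5   7
  3   0   3   6  10  14  19  26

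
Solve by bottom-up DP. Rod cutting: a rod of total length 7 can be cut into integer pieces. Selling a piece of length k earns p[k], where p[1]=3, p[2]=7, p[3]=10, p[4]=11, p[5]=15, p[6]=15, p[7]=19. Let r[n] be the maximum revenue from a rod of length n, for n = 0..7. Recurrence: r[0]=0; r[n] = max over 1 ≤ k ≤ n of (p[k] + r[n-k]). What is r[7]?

24

   n    0    1    2    3    4    5    6    7
r[n]    0    3    7   10   14   17   21   24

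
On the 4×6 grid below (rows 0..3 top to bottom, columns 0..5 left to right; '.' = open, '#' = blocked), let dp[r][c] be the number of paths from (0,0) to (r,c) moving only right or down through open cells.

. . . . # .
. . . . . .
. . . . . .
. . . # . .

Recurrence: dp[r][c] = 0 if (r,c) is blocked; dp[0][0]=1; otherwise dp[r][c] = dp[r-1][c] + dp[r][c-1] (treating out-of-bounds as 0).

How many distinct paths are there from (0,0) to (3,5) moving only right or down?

r\c   0   1   2   3   4   5
  0   1   1   1   1   0   0
  1   1   2   3   4   4   4
  2   1   3   6  10  14  18
  3   1   4  10   0  14  32

32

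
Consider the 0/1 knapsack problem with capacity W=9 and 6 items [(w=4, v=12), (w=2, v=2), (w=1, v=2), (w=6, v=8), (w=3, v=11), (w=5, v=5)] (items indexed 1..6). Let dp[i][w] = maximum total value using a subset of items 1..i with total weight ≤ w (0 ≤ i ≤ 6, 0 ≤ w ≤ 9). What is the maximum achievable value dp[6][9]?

i\w   0   1   2   3   4   5   6   7   8   9
  0   0   0   0   0   0   0   0   0   0   0
  1   0   0   0   0  12  12  12  12  12  12
  2   0   0   2   2  12  12  14  14  14  14
  3   0   2   2   4  12  14  14  16  16  16
  4   0   2   2   4  12  14  14  16  16  16
  5   0   2   2  11  13  14  15  23  25  25
  6   0   2   2  11  13  14  15  23  25  25

25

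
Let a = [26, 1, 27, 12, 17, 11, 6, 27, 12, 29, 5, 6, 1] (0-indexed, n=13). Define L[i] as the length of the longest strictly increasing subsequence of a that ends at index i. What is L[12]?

1

   i    0    1    2    3    4    5    6    7    8    9   10   11   12
a[i]   26    1   27   12   17   11    6   27   12   29    5    6    1
L[i]    1    1    2    2    3    2    2    4    3    5    2    3    1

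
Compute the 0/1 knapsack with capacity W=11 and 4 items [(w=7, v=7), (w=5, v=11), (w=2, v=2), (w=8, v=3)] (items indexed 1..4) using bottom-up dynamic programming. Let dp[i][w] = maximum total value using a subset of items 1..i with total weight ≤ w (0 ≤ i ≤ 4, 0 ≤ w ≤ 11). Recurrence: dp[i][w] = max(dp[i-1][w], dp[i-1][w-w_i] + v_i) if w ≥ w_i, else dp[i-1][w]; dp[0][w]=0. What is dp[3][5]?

11

i\w   0   1   2   3   4   5   6   7   8   9  10  11
  0   0   0   0   0   0   0   0   0   0   0   0   0
  1   0   0   0   0   0   0   0   7   7   7   7   7
  2   0   0   0   0   0  11  11  11  11  11  11  11
  3   0   0   2   2   2  11  11  13  13  13  13  13
  4   0   0   2   2   2  11  11  13  13  13  13  13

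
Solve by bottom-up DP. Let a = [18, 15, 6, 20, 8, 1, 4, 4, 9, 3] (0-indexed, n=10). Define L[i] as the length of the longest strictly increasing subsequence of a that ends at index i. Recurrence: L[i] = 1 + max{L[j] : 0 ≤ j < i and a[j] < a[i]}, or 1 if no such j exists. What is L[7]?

2

   i    0    1    2    3    4    5    6    7    8    9
a[i]   18   15    6   20    8    1    4    4    9    3
L[i]    1    1    1    2    2    1    2    2    3    2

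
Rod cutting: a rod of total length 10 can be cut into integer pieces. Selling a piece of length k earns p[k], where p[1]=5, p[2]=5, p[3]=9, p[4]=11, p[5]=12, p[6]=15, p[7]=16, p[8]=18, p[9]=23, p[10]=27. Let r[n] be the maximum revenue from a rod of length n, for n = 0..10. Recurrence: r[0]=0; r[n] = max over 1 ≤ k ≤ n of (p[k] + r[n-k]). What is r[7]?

35

   n    0    1    2    3    4    5    6    7    8    9   10
r[n]    0    5   10   15   20   25   30   35   40   45   50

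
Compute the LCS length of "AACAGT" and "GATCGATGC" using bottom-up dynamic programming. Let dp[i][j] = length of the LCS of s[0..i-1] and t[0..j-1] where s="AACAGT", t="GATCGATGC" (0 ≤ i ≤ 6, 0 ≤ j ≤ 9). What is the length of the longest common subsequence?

4

   ''  G  A  T  C  G  A  T  G  C
''  0  0  0  0  0  0  0  0  0  0
 A  0  0  1  1  1  1  1  1  1  1
 A  0  0  1  1  1  1  2  2  2  2
 C  0  0  1  1  2  2  2  2  2  3
 A  0  0  1  1  2  2  3  3  3  3
 G  0  1  1  1  2  3  3  3  4  4
 T  0  1  1  2  2  3  3  4  4  4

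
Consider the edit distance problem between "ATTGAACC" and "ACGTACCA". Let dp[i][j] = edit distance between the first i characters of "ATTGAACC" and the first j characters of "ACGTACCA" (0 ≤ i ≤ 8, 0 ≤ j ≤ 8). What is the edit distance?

4

   ''  A  C  G  T  A  C  C  A
''  0  1  2  3  4  5  6  7  8
 A  1  0  1  2  3  4  5  6  7
 T  2  1  1  2  2  3  4  5  6
 T  3  2  2  2  2  3  4  5  6
 G  4  3  3  2  3  3  4  5  6
 A  5  4  4  3  3  3  4  5  5
 A  6  5  5  4  4  3  4  5  5
 C  7  6  5  5  5  4  3  4  5
 C  8  7  6  6  6  5  4  3  4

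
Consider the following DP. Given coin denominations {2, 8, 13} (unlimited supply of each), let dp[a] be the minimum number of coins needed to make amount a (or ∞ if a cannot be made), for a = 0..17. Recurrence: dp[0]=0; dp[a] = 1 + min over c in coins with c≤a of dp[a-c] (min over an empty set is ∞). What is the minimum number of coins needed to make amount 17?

 a  0  1  2  3  4  5  6  7  8  9 10 11 12 13 14 15 16 17
dp  0  -  1  -  2  -  3  -  1  -  2  -  3  1  4  2  2  3
(- denotes ∞ / unreachable)

3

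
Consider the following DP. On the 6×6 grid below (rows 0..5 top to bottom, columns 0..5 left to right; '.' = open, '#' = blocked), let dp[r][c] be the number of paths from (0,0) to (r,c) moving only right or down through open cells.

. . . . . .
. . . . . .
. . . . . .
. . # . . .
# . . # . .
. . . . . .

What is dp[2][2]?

r\c   0   1   2   3   4   5
  0   1   1   1   1   1   1
  1   1   2   3   4   5   6
  2   1   3   6  10  15  21
  3   1   4   0  10  25  46
  4   0   4   4   0  25  71
  5   0   4   8   8  33 104

6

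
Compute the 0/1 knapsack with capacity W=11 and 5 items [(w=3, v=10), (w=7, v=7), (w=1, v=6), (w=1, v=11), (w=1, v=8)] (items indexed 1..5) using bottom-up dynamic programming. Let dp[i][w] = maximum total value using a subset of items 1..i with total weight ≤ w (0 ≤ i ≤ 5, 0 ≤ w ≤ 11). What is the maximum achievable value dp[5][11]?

35

i\w   0   1   2   3   4   5   6   7   8   9  10  11
  0   0   0   0   0   0   0   0   0   0   0   0   0
  1   0   0   0  10  10  10  10  10  10  10  10  10
  2   0   0   0  10  10  10  10  10  10  10  17  17
  3   0   6   6  10  16  16  16  16  16  16  17  23
  4   0  11  17  17  21  27  27  27  27  27  27  28
  5   0  11  19  25  25  29  35  35  35  35  35  35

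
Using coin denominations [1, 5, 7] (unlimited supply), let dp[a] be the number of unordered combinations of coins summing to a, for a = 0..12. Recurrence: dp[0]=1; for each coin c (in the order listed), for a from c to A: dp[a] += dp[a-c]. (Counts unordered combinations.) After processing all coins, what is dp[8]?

after  coin     0     1     2     3     4     5     6     7     8     9    10    11    12
          1     1     1     1     1     1     1     1     1     1     1     1     1     1
          5     1     1     1     1     1     2     2     2     2     2     3     3     3
          7     1     1     1     1     1     2     2     3     3     3     4     4     5

3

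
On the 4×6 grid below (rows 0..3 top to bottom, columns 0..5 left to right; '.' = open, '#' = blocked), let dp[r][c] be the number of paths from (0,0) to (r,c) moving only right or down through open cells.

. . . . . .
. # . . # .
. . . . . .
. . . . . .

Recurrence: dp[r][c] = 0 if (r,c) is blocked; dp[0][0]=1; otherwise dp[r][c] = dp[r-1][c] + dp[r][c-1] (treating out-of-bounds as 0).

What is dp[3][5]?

r\c   0   1   2   3   4   5
  0   1   1   1   1   1   1
  1   1   0   1   2   0   1
  2   1   1   2   4   4   5
  3   1   2   4   8  12  17

17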